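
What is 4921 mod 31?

4921 = 158*31 + 23, so 4921 ≡ 23 (mod 31).

23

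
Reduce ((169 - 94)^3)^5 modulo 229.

53

169 - 94 = 75
(75)^3 ≡ 57 (mod 229)
(57)^5 ≡ 53 (mod 229)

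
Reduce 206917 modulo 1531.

206917 = 135·1531 + 232, so 206917 ≡ 232 (mod 1531).

232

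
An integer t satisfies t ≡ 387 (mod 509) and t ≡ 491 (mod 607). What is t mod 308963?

509⁻¹ mod 607: 509*192 ≡ 1 (mod 607), so 509⁻¹ ≡ 192.
t = 387 + 509*((491 − 387)*192 mod 607) = 387 + 509*544 = 277283.
Check: 277283 mod 509 = 387, 277283 mod 607 = 491. ✓

277283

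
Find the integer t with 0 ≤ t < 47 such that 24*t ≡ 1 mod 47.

47 = 1*24 + 23
24 = 1*23 + 1
23 = 23*1 + 0
gcd(24, 47) = 1, so the inverse exists.
Bézout: 1 = −1*47 + 2*24.
So 24⁻¹ ≡ 2 (mod 47).

2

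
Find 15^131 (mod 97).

Using repeated squaring:
131 in binary is 10000011, i.e. 131 = 128 + 2 + 1.
15^1 ≡ 15 (mod 97)
15^2 ≡ 15^2 = 225 ≡ 31 (mod 97)
15^4 ≡ 31^2 = 961 ≡ 88 (mod 97)
15^8 ≡ 88^2 = 7744 ≡ 81 (mod 97)
15^16 ≡ 81^2 = 6561 ≡ 62 (mod 97)
15^32 ≡ 62^2 = 3844 ≡ 61 (mod 97)
15^64 ≡ 61^2 = 3721 ≡ 35 (mod 97)
15^128 ≡ 35^2 = 1225 ≡ 61 (mod 97)
15^131 = 15^128 * 15^2 * 15^1 ≡ 61 * 31 * 15 (mod 97).
Accumulate the product:
61 * 31 = 1891 ≡ 48
48 * 15 = 720 ≡ 41

41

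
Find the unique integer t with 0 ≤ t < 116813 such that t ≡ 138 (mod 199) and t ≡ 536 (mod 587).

199⁻¹ mod 587: 199·59 ≡ 1 (mod 587), so 199⁻¹ ≡ 59.
t = 138 + 199·((536 − 138)·59 mod 587) = 138 + 199·2 = 536.
Check: 536 mod 199 = 138, 536 mod 587 = 536. ✓

536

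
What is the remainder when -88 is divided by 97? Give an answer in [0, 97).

-88 = -1*97 + 9, so -88 ≡ 9 (mod 97).

9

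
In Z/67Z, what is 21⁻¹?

67 = 3*21 + 4
21 = 5*4 + 1
4 = 4*1 + 0
gcd(21, 67) = 1, so the inverse exists.
Back-substitute for 1:
1 = 1*21 − 5*4
  = −5*67 + 16*21
So 21⁻¹ ≡ 16 (mod 67).

16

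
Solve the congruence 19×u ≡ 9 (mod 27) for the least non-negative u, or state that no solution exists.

9

gcd(19, 27) = 1, so a unique solution mod 27 exists.
19⁻¹ ≡ 10 (mod 27).
u ≡ 10×9 ≡ 9 (mod 27).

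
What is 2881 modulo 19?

2881 = 151·19 + 12, so 2881 ≡ 12 (mod 19).

12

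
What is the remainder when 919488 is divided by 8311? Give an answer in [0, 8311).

5278

919488 = 110·8311 + 5278, so 919488 ≡ 5278 (mod 8311).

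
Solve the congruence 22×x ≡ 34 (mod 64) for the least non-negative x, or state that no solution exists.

gcd(22, 64) = 2, and 2 | 34, so solutions exist.
Divide through by 2: 11×x ≡ 17 (mod 32).
11⁻¹ ≡ 3 (mod 32).
x ≡ 3×17 ≡ 19 (mod 32).
The smallest non-negative solution is x = 19.

19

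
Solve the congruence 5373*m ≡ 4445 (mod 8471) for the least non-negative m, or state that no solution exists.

7302

gcd(5373, 8471) = 1, so a unique solution mod 8471 exists.
5373⁻¹ ≡ 7030 (mod 8471).
m ≡ 7030*4445 ≡ 7302 (mod 8471).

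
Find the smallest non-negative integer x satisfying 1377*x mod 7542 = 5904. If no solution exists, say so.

gcd(1377, 7542) = 9, and 9 | 5904, so solutions exist.
Divide through by 9: 153*x mod 838 = 656.
153⁻¹ ≡ 241 (mod 838).
x ≡ 241*656 ≡ 552 (mod 838).
The smallest non-negative solution is x = 552.

552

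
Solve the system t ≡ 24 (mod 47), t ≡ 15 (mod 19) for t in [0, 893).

870

47⁻¹ mod 19: 47·17 ≡ 1 (mod 19), so 47⁻¹ ≡ 17.
t = 24 + 47·((15 − 24)·17 mod 19) = 24 + 47·18 = 870.
Check: 870 mod 47 = 24, 870 mod 19 = 15. ✓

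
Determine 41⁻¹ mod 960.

281

By the extended Euclidean algorithm:
960 = 23*41 + 17
41 = 2*17 + 7
17 = 2*7 + 3
7 = 2*3 + 1
3 = 3*1 + 0
gcd(41, 960) = 1, so the inverse exists.
Bézout: 1 = −12*960 + 281*41.
So 41⁻¹ ≡ 281 (mod 960).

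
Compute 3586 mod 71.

3586 = 50*71 + 36, so 3586 ≡ 36 (mod 71).

36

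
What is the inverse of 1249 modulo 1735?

689

Run the extended Euclidean algorithm:
1735 = 1·1249 + 486
1249 = 2·486 + 277
486 = 1·277 + 209
277 = 1·209 + 68
209 = 3·68 + 5
68 = 13·5 + 3
5 = 1·3 + 2
3 = 1·2 + 1
2 = 2·1 + 0
gcd(1249, 1735) = 1, so the inverse exists.
Back-substitute for 1:
1 = 1·3 − 1·2
  = −1·5 + 2·3
  = 2·68 − 27·5
  = −27·209 + 83·68
  = 83·277 − 110·209
  = −110·486 + 193·277
  = 193·1249 − 496·486
  = −496·1735 + 689·1249
So 1249⁻¹ ≡ 689 (mod 1735).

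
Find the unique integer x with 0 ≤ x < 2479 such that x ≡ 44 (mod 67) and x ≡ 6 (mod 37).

67⁻¹ mod 37: 67·21 ≡ 1 (mod 37), so 67⁻¹ ≡ 21.
x = 44 + 67·((6 − 44)·21 mod 37) = 44 + 67·16 = 1116.
Check: 1116 mod 67 = 44, 1116 mod 37 = 6. ✓

1116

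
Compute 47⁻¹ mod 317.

Apply the Euclidean algorithm and back-substitute:
317 = 6*47 + 35
47 = 1*35 + 12
35 = 2*12 + 11
12 = 1*11 + 1
11 = 11*1 + 0
gcd(47, 317) = 1, so the inverse exists.
Back-substitute for 1:
1 = 1*12 − 1*11
  = −1*35 + 3*12
  = 3*47 − 4*35
  = −4*317 + 27*47
So 47⁻¹ ≡ 27 (mod 317).

27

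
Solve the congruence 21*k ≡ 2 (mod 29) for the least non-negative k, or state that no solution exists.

7

gcd(21, 29) = 1, so a unique solution mod 29 exists.
21⁻¹ ≡ 18 (mod 29).
k ≡ 18*2 ≡ 7 (mod 29).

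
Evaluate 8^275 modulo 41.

32

275 in binary is 100010011, i.e. 275 = 256 + 16 + 2 + 1.
8^1 ≡ 8 (mod 41)
8^2 ≡ 8^2 = 64 ≡ 23 (mod 41)
8^4 ≡ 23^2 = 529 ≡ 37 (mod 41)
8^8 ≡ 37^2 = 1369 ≡ 16 (mod 41)
8^16 ≡ 16^2 = 256 ≡ 10 (mod 41)
8^32 ≡ 10^2 = 100 ≡ 18 (mod 41)
8^64 ≡ 18^2 = 324 ≡ 37 (mod 41)
8^128 ≡ 37^2 = 1369 ≡ 16 (mod 41)
8^256 ≡ 16^2 = 256 ≡ 10 (mod 41)
8^275 = 8^256 · 8^16 · 8^2 · 8^1 ≡ 10 · 10 · 23 · 8 (mod 41).
Accumulate the product:
10 · 10 = 100 ≡ 18
18 · 23 = 414 ≡ 4
4 · 8 = 32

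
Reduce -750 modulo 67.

54

-750 = -12·67 + 54, so -750 ≡ 54 (mod 67).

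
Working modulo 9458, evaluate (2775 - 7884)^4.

2563

2775 - 7884 = -5109 ≡ 4349 (mod 9458)
(4349)^4 ≡ 2563 (mod 9458)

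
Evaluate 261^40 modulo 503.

83

261^1 ≡ 261 (mod 503)
261^2 ≡ 261^2 = 68121 ≡ 216 (mod 503)
261^4 ≡ 216^2 = 46656 ≡ 380 (mod 503)
261^8 ≡ 380^2 = 144400 ≡ 39 (mod 503)
261^16 ≡ 39^2 = 1521 ≡ 12 (mod 503)
261^32 ≡ 12^2 = 144 (mod 503)
261^40 = 261^32 × 261^8 ≡ 144 × 39 (mod 503).
144 × 39 = 5616 ≡ 83 (mod 503).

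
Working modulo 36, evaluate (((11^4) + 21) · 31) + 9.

(11)^4 ≡ 25 (mod 36)
25 + 21 = 46 ≡ 10 (mod 36)
10 · 31 = 310 ≡ 22 (mod 36)
22 + 9 = 31

31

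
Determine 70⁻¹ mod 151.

41

By the extended Euclidean algorithm:
151 = 2*70 + 11
70 = 6*11 + 4
11 = 2*4 + 3
4 = 1*3 + 1
3 = 3*1 + 0
gcd(70, 151) = 1, so the inverse exists.
Back-substitute for 1:
1 = 1*4 − 1*3
  = −1*11 + 3*4
  = 3*70 − 19*11
  = −19*151 + 41*70
So 70⁻¹ ≡ 41 (mod 151).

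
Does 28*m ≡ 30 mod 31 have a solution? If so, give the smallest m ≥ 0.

gcd(28, 31) = 1, so a unique solution mod 31 exists.
28⁻¹ ≡ 10 (mod 31).
m ≡ 10*30 ≡ 21 (mod 31).

21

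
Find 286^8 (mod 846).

Compute successive squares:
286^1 ≡ 286 (mod 846)
286^2 ≡ 286^2 = 81796 ≡ 580 (mod 846)
286^4 ≡ 580^2 = 336400 ≡ 538 (mod 846)
286^8 ≡ 538^2 = 289444 ≡ 112 (mod 846)
So 286^8 ≡ 112 (mod 846).

112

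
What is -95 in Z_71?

47

-95 = -2×71 + 47, so -95 ≡ 47 (mod 71).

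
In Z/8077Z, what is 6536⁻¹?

8077 = 1×6536 + 1541
6536 = 4×1541 + 372
1541 = 4×372 + 53
372 = 7×53 + 1
53 = 53×1 + 0
gcd(6536, 8077) = 1, so the inverse exists.
Bézout: 1 = −123×8077 + 152×6536.
So 6536⁻¹ ≡ 152 (mod 8077).

152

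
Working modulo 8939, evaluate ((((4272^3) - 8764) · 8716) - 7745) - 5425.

2546

(4272)^3 ≡ 2801 (mod 8939)
2801 - 8764 = -5963 ≡ 2976 (mod 8939)
2976 · 8716 = 25938816 ≡ 6777 (mod 8939)
6777 - 7745 = -968 ≡ 7971 (mod 8939)
7971 - 5425 = 2546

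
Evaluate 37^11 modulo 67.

11 in binary is 1011, i.e. 11 = 8 + 2 + 1.
37^1 ≡ 37 (mod 67)
37^2 ≡ 37^2 = 1369 ≡ 29 (mod 67)
37^4 ≡ 29^2 = 841 ≡ 37 (mod 67)
37^8 ≡ 37^2 = 1369 ≡ 29 (mod 67)
37^11 = 37^8 · 37^2 · 37^1 ≡ 29 · 29 · 37 (mod 67).
Accumulate the product:
29 · 29 = 841 ≡ 37
37 · 37 = 1369 ≡ 29

29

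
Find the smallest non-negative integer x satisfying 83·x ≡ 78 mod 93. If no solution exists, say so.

48

gcd(83, 93) = 1, so a unique solution mod 93 exists.
83⁻¹ ≡ 65 (mod 93).
x ≡ 65·78 ≡ 48 (mod 93).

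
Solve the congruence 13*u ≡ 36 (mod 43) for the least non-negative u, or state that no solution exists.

16

gcd(13, 43) = 1, so a unique solution mod 43 exists.
13⁻¹ ≡ 10 (mod 43).
u ≡ 10*36 ≡ 16 (mod 43).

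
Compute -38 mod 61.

23

-38 = -1*61 + 23, so -38 ≡ 23 (mod 61).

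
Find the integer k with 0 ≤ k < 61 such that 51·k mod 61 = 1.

6

61 = 1×51 + 10
51 = 5×10 + 1
10 = 10×1 + 0
gcd(51, 61) = 1, so the inverse exists.
Bézout: 1 = −5×61 + 6×51.
So 51⁻¹ ≡ 6 (mod 61).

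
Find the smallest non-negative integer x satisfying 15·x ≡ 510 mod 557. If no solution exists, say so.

gcd(15, 557) = 1, so a unique solution mod 557 exists.
15⁻¹ ≡ 260 (mod 557).
x ≡ 260·510 ≡ 34 (mod 557).

34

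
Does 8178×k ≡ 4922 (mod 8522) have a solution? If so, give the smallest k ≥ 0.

gcd(8178, 8522) = 2, and 2 | 4922, so solutions exist.
Divide through by 2: 4089×k ≡ 2461 mod 4261.
4089⁻¹ ≡ 2403 (mod 4261).
k ≡ 2403×2461 ≡ 3776 (mod 4261).
The smallest non-negative solution is k = 3776.

3776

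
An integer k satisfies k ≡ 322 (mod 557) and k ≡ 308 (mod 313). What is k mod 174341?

557⁻¹ mod 313: 557×127 ≡ 1 (mod 313), so 557⁻¹ ≡ 127.
k = 322 + 557×((308 − 322)×127 mod 313) = 322 + 557×100 = 56022.

56022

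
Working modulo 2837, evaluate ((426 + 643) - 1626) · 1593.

426 + 643 = 1069
1069 - 1626 = -557 ≡ 2280 (mod 2837)
2280 · 1593 = 3632040 ≡ 680 (mod 2837)

680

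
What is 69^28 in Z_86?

79

28 in binary is 11100, i.e. 28 = 16 + 8 + 4.
69^1 ≡ 69 (mod 86)
69^2 ≡ 69^2 = 4761 ≡ 31 (mod 86)
69^4 ≡ 31^2 = 961 ≡ 15 (mod 86)
69^8 ≡ 15^2 = 225 ≡ 53 (mod 86)
69^16 ≡ 53^2 = 2809 ≡ 57 (mod 86)
69^28 = 69^16 × 69^8 × 69^4 ≡ 57 × 53 × 15 (mod 86).
Accumulate the product:
57 × 53 = 3021 ≡ 11
11 × 15 = 165 ≡ 79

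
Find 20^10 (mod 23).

8

10 in binary is 1010, i.e. 10 = 8 + 2.
20^1 ≡ 20 (mod 23)
20^2 ≡ 20^2 = 400 ≡ 9 (mod 23)
20^4 ≡ 9^2 = 81 ≡ 12 (mod 23)
20^8 ≡ 12^2 = 144 ≡ 6 (mod 23)
20^10 = 20^8 · 20^2 ≡ 6 · 9 (mod 23).
6 · 9 = 54 ≡ 8 (mod 23).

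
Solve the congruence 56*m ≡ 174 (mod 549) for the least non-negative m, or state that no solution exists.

gcd(56, 549) = 1, so a unique solution mod 549 exists.
56⁻¹ ≡ 500 (mod 549).
m ≡ 500*174 ≡ 258 (mod 549).

258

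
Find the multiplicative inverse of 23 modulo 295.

295 = 12*23 + 19
23 = 1*19 + 4
19 = 4*4 + 3
4 = 1*3 + 1
3 = 3*1 + 0
gcd(23, 295) = 1, so the inverse exists.
Back-substitute for 1:
1 = 1*4 − 1*3
  = −1*19 + 5*4
  = 5*23 − 6*19
  = −6*295 + 77*23
So 23⁻¹ ≡ 77 (mod 295).

77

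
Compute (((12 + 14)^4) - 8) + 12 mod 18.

14

12 + 14 = 26 ≡ 8 (mod 18)
(8)^4 ≡ 10 (mod 18)
10 - 8 = 2
2 + 12 = 14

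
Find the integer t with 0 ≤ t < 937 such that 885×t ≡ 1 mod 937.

937 = 1·885 + 52
885 = 17·52 + 1
52 = 52·1 + 0
gcd(885, 937) = 1, so the inverse exists.
Back-substitute for 1:
1 = 1·885 − 17·52
  = −17·937 + 18·885
So 885⁻¹ ≡ 18 (mod 937).

18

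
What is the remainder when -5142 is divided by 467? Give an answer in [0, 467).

462

-5142 = -12*467 + 462, so -5142 ≡ 462 (mod 467).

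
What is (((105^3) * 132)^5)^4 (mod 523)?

(105)^3 ≡ 226 (mod 523)
226 * 132 = 29832 ≡ 21 (mod 523)
(21)^5 ≡ 517 (mod 523)
(517)^4 ≡ 250 (mod 523)

250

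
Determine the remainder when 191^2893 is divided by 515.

211

Using repeated squaring:
2893 in binary is 101101001101, i.e. 2893 = 2048 + 512 + 256 + 64 + 8 + 4 + 1.
191^1 ≡ 191 (mod 515)
191^2 ≡ 191^2 = 36481 ≡ 431 (mod 515)
191^4 ≡ 431^2 = 185761 ≡ 361 (mod 515)
191^8 ≡ 361^2 = 130321 ≡ 26 (mod 515)
191^16 ≡ 26^2 = 676 ≡ 161 (mod 515)
191^32 ≡ 161^2 = 25921 ≡ 171 (mod 515)
191^64 ≡ 171^2 = 29241 ≡ 401 (mod 515)
191^128 ≡ 401^2 = 160801 ≡ 121 (mod 515)
191^256 ≡ 121^2 = 14641 ≡ 221 (mod 515)
191^512 ≡ 221^2 = 48841 ≡ 431 (mod 515)
191^1024 ≡ 431^2 = 185761 ≡ 361 (mod 515)
191^2048 ≡ 361^2 = 130321 ≡ 26 (mod 515)
191^2893 = 191^2048 · 191^512 · 191^256 · 191^64 · 191^8 · 191^4 · 191^1 ≡ 26 · 431 · 221 · 401 · 26 · 361 · 191 (mod 515).
Accumulate the product:
26 · 431 = 11206 ≡ 391
391 · 221 = 86411 ≡ 406
406 · 401 = 162806 ≡ 66
66 · 26 = 1716 ≡ 171
171 · 361 = 61731 ≡ 446
446 · 191 = 85186 ≡ 211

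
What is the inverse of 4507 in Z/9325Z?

3718

Run the extended Euclidean algorithm:
9325 = 2×4507 + 311
4507 = 14×311 + 153
311 = 2×153 + 5
153 = 30×5 + 3
5 = 1×3 + 2
3 = 1×2 + 1
2 = 2×1 + 0
gcd(4507, 9325) = 1, so the inverse exists.
Bézout: 1 = −1797×9325 + 3718×4507.
So 4507⁻¹ ≡ 3718 (mod 9325).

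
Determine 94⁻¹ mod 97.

32

Apply the Euclidean algorithm and back-substitute:
97 = 1*94 + 3
94 = 31*3 + 1
3 = 3*1 + 0
gcd(94, 97) = 1, so the inverse exists.
Back-substitute for 1:
1 = 1*94 − 31*3
  = −31*97 + 32*94
So 94⁻¹ ≡ 32 (mod 97).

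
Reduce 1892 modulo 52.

20

1892 = 36*52 + 20, so 1892 ≡ 20 (mod 52).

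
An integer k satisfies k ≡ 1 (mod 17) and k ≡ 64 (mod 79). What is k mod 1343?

17⁻¹ mod 79: 17×14 ≡ 1 (mod 79), so 17⁻¹ ≡ 14.
k = 1 + 17×((64 − 1)×14 mod 79) = 1 + 17×13 = 222.
Check: 222 mod 17 = 1, 222 mod 79 = 64. ✓

222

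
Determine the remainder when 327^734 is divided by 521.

734 in binary is 1011011110, i.e. 734 = 512 + 128 + 64 + 16 + 8 + 4 + 2.
327^1 ≡ 327 (mod 521)
327^2 ≡ 327^2 = 106929 ≡ 124 (mod 521)
327^4 ≡ 124^2 = 15376 ≡ 267 (mod 521)
327^8 ≡ 267^2 = 71289 ≡ 433 (mod 521)
327^16 ≡ 433^2 = 187489 ≡ 450 (mod 521)
327^32 ≡ 450^2 = 202500 ≡ 352 (mod 521)
327^64 ≡ 352^2 = 123904 ≡ 427 (mod 521)
327^128 ≡ 427^2 = 182329 ≡ 500 (mod 521)
327^256 ≡ 500^2 = 250000 ≡ 441 (mod 521)
327^512 ≡ 441^2 = 194481 ≡ 148 (mod 521)
327^734 = 327^512 × 327^128 × 327^64 × 327^16 × 327^8 × 327^4 × 327^2 ≡ 148 × 500 × 427 × 450 × 433 × 267 × 124 (mod 521).
Accumulate the product:
148 × 500 = 74000 ≡ 18
18 × 427 = 7686 ≡ 392
392 × 450 = 176400 ≡ 302
302 × 433 = 130766 ≡ 516
516 × 267 = 137772 ≡ 228
228 × 124 = 28272 ≡ 138

138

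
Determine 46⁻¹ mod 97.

19

97 = 2·46 + 5
46 = 9·5 + 1
5 = 5·1 + 0
gcd(46, 97) = 1, so the inverse exists.
Bézout: 1 = −9·97 + 19·46.
So 46⁻¹ ≡ 19 (mod 97).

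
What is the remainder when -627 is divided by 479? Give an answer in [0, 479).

-627 = -2*479 + 331, so -627 ≡ 331 (mod 479).

331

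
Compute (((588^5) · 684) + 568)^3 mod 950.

600

(588)^5 ≡ 18 (mod 950)
18 · 684 = 12312 ≡ 912 (mod 950)
912 + 568 = 1480 ≡ 530 (mod 950)
(530)^3 ≡ 600 (mod 950)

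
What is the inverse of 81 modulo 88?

25

Apply the Euclidean algorithm and back-substitute:
88 = 1·81 + 7
81 = 11·7 + 4
7 = 1·4 + 3
4 = 1·3 + 1
3 = 3·1 + 0
gcd(81, 88) = 1, so the inverse exists.
Back-substitute for 1:
1 = 1·4 − 1·3
  = −1·7 + 2·4
  = 2·81 − 23·7
  = −23·88 + 25·81
So 81⁻¹ ≡ 25 (mod 88).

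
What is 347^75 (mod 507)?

287

Compute successive squares:
75 in binary is 1001011, i.e. 75 = 64 + 8 + 2 + 1.
347^1 ≡ 347 (mod 507)
347^2 ≡ 347^2 = 120409 ≡ 250 (mod 507)
347^4 ≡ 250^2 = 62500 ≡ 139 (mod 507)
347^8 ≡ 139^2 = 19321 ≡ 55 (mod 507)
347^16 ≡ 55^2 = 3025 ≡ 490 (mod 507)
347^32 ≡ 490^2 = 240100 ≡ 289 (mod 507)
347^64 ≡ 289^2 = 83521 ≡ 373 (mod 507)
347^75 = 347^64 × 347^8 × 347^2 × 347^1 ≡ 373 × 55 × 250 × 347 (mod 507).
Accumulate the product:
373 × 55 = 20515 ≡ 235
235 × 250 = 58750 ≡ 445
445 × 347 = 154415 ≡ 287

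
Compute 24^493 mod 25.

24

Compute successive squares:
493 in binary is 111101101, i.e. 493 = 256 + 128 + 64 + 32 + 8 + 4 + 1.
24^1 ≡ 24 (mod 25)
24^2 ≡ 24^2 = 576 ≡ 1 (mod 25)
24^4 ≡ 1^2 = 1 (mod 25)
24^8 ≡ 1^2 = 1 (mod 25)
24^16 ≡ 1^2 = 1 (mod 25)
24^32 ≡ 1^2 = 1 (mod 25)
24^64 ≡ 1^2 = 1 (mod 25)
24^128 ≡ 1^2 = 1 (mod 25)
24^256 ≡ 1^2 = 1 (mod 25)
24^493 = 24^256 * 24^128 * 24^64 * 24^32 * 24^8 * 24^4 * 24^1 ≡ 1 * 1 * 1 * 1 * 1 * 1 * 24 (mod 25).
Accumulate the product:
1 * 1 = 1
1 * 1 = 1
1 * 1 = 1
1 * 1 = 1
1 * 1 = 1
1 * 24 = 24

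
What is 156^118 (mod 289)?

By square-and-multiply:
156^1 ≡ 156 (mod 289)
156^2 ≡ 156^2 = 24336 ≡ 60 (mod 289)
156^4 ≡ 60^2 = 3600 ≡ 132 (mod 289)
156^8 ≡ 132^2 = 17424 ≡ 84 (mod 289)
156^16 ≡ 84^2 = 7056 ≡ 120 (mod 289)
156^32 ≡ 120^2 = 14400 ≡ 239 (mod 289)
156^64 ≡ 239^2 = 57121 ≡ 188 (mod 289)
156^118 = 156^64 · 156^32 · 156^16 · 156^4 · 156^2 ≡ 188 · 239 · 120 · 132 · 60 (mod 289).
Accumulate the product:
188 · 239 = 44932 ≡ 137
137 · 120 = 16440 ≡ 256
256 · 132 = 33792 ≡ 268
268 · 60 = 16080 ≡ 185

185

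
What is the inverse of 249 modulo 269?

269 = 1×249 + 20
249 = 12×20 + 9
20 = 2×9 + 2
9 = 4×2 + 1
2 = 2×1 + 0
gcd(249, 269) = 1, so the inverse exists.
Bézout: 1 = −112×269 + 121×249.
So 249⁻¹ ≡ 121 (mod 269).

121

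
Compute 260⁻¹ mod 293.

71

Apply the Euclidean algorithm and back-substitute:
293 = 1·260 + 33
260 = 7·33 + 29
33 = 1·29 + 4
29 = 7·4 + 1
4 = 4·1 + 0
gcd(260, 293) = 1, so the inverse exists.
Bézout: 1 = −63·293 + 71·260.
So 260⁻¹ ≡ 71 (mod 293).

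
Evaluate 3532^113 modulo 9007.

7632

Using repeated squaring:
113 in binary is 1110001, i.e. 113 = 64 + 32 + 16 + 1.
3532^1 ≡ 3532 (mod 9007)
3532^2 ≡ 3532^2 = 12475024 ≡ 329 (mod 9007)
3532^4 ≡ 329^2 = 108241 ≡ 157 (mod 9007)
3532^8 ≡ 157^2 = 24649 ≡ 6635 (mod 9007)
3532^16 ≡ 6635^2 = 44023225 ≡ 6016 (mod 9007)
3532^32 ≡ 6016^2 = 36192256 ≡ 2130 (mod 9007)
3532^64 ≡ 2130^2 = 4536900 ≡ 6379 (mod 9007)
3532^113 = 3532^64 · 3532^32 · 3532^16 · 3532^1 ≡ 6379 · 2130 · 6016 · 3532 (mod 9007).
Accumulate the product:
6379 · 2130 = 13587270 ≡ 4714
4714 · 6016 = 28359424 ≡ 5388
5388 · 3532 = 19030416 ≡ 7632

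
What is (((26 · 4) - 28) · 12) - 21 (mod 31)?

23

26 · 4 = 104 ≡ 11 (mod 31)
11 - 28 = -17 ≡ 14 (mod 31)
14 · 12 = 168 ≡ 13 (mod 31)
13 - 21 = -8 ≡ 23 (mod 31)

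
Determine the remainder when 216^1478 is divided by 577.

81

1478 in binary is 10111000110, i.e. 1478 = 1024 + 256 + 128 + 64 + 4 + 2.
216^1 ≡ 216 (mod 577)
216^2 ≡ 216^2 = 46656 ≡ 496 (mod 577)
216^4 ≡ 496^2 = 246016 ≡ 214 (mod 577)
216^8 ≡ 214^2 = 45796 ≡ 213 (mod 577)
216^16 ≡ 213^2 = 45369 ≡ 363 (mod 577)
216^32 ≡ 363^2 = 131769 ≡ 213 (mod 577)
216^64 ≡ 213^2 = 45369 ≡ 363 (mod 577)
216^128 ≡ 363^2 = 131769 ≡ 213 (mod 577)
216^256 ≡ 213^2 = 45369 ≡ 363 (mod 577)
216^512 ≡ 363^2 = 131769 ≡ 213 (mod 577)
216^1024 ≡ 213^2 = 45369 ≡ 363 (mod 577)
216^1478 = 216^1024 * 216^256 * 216^128 * 216^64 * 216^4 * 216^2 ≡ 363 * 363 * 213 * 363 * 214 * 496 (mod 577).
Accumulate the product:
363 * 363 = 131769 ≡ 213
213 * 213 = 45369 ≡ 363
363 * 363 = 131769 ≡ 213
213 * 214 = 45582 ≡ 576
576 * 496 = 285696 ≡ 81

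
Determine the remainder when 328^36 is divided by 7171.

3009

By square-and-multiply:
36 in binary is 100100, i.e. 36 = 32 + 4.
328^1 ≡ 328 (mod 7171)
328^2 ≡ 328^2 = 107584 ≡ 19 (mod 7171)
328^4 ≡ 19^2 = 361 (mod 7171)
328^8 ≡ 361^2 = 130321 ≡ 1243 (mod 7171)
328^16 ≡ 1243^2 = 1545049 ≡ 3284 (mod 7171)
328^32 ≡ 3284^2 = 10784656 ≡ 6643 (mod 7171)
328^36 = 328^32 × 328^4 ≡ 6643 × 361 (mod 7171).
6643 × 361 = 2398123 ≡ 3009 (mod 7171).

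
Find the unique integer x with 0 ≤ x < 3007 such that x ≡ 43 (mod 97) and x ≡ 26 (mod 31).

1886

97⁻¹ mod 31: 97×8 ≡ 1 (mod 31), so 97⁻¹ ≡ 8.
x = 43 + 97×((26 − 43)×8 mod 31) = 43 + 97×19 = 1886.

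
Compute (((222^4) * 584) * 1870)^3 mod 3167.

2033

(222)^4 ≡ 1008 (mod 3167)
1008 * 584 = 588672 ≡ 2777 (mod 3167)
2777 * 1870 = 5192990 ≡ 2277 (mod 3167)
(2277)^3 ≡ 2033 (mod 3167)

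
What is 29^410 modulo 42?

410 in binary is 110011010, i.e. 410 = 256 + 128 + 16 + 8 + 2.
29^1 ≡ 29 (mod 42)
29^2 ≡ 29^2 = 841 ≡ 1 (mod 42)
29^4 ≡ 1^2 = 1 (mod 42)
29^8 ≡ 1^2 = 1 (mod 42)
29^16 ≡ 1^2 = 1 (mod 42)
29^32 ≡ 1^2 = 1 (mod 42)
29^64 ≡ 1^2 = 1 (mod 42)
29^128 ≡ 1^2 = 1 (mod 42)
29^256 ≡ 1^2 = 1 (mod 42)
29^410 = 29^256 · 29^128 · 29^16 · 29^8 · 29^2 ≡ 1 · 1 · 1 · 1 · 1 (mod 42).
Accumulate the product:
1 · 1 = 1
1 · 1 = 1
1 · 1 = 1
1 · 1 = 1

1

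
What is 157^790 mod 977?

By square-and-multiply:
790 in binary is 1100010110, i.e. 790 = 512 + 256 + 16 + 4 + 2.
157^1 ≡ 157 (mod 977)
157^2 ≡ 157^2 = 24649 ≡ 224 (mod 977)
157^4 ≡ 224^2 = 50176 ≡ 349 (mod 977)
157^8 ≡ 349^2 = 121801 ≡ 653 (mod 977)
157^16 ≡ 653^2 = 426409 ≡ 437 (mod 977)
157^32 ≡ 437^2 = 190969 ≡ 454 (mod 977)
157^64 ≡ 454^2 = 206116 ≡ 946 (mod 977)
157^128 ≡ 946^2 = 894916 ≡ 961 (mod 977)
157^256 ≡ 961^2 = 923521 ≡ 256 (mod 977)
157^512 ≡ 256^2 = 65536 ≡ 77 (mod 977)
157^790 = 157^512 × 157^256 × 157^16 × 157^4 × 157^2 ≡ 77 × 256 × 437 × 349 × 224 (mod 977).
Accumulate the product:
77 × 256 = 19712 ≡ 172
172 × 437 = 75164 ≡ 912
912 × 349 = 318288 ≡ 763
763 × 224 = 170912 ≡ 914

914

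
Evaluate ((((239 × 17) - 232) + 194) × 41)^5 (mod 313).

10

239 × 17 = 4063 ≡ 307 (mod 313)
307 - 232 = 75
75 + 194 = 269
269 × 41 = 11029 ≡ 74 (mod 313)
(74)^5 ≡ 10 (mod 313)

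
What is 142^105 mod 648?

64

Compute successive squares:
105 in binary is 1101001, i.e. 105 = 64 + 32 + 8 + 1.
142^1 ≡ 142 (mod 648)
142^2 ≡ 142^2 = 20164 ≡ 76 (mod 648)
142^4 ≡ 76^2 = 5776 ≡ 592 (mod 648)
142^8 ≡ 592^2 = 350464 ≡ 544 (mod 648)
142^16 ≡ 544^2 = 295936 ≡ 448 (mod 648)
142^32 ≡ 448^2 = 200704 ≡ 472 (mod 648)
142^64 ≡ 472^2 = 222784 ≡ 520 (mod 648)
142^105 = 142^64 · 142^32 · 142^8 · 142^1 ≡ 520 · 472 · 544 · 142 (mod 648).
Accumulate the product:
520 · 472 = 245440 ≡ 496
496 · 544 = 269824 ≡ 256
256 · 142 = 36352 ≡ 64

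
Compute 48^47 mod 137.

108

By square-and-multiply:
47 in binary is 101111, i.e. 47 = 32 + 8 + 4 + 2 + 1.
48^1 ≡ 48 (mod 137)
48^2 ≡ 48^2 = 2304 ≡ 112 (mod 137)
48^4 ≡ 112^2 = 12544 ≡ 77 (mod 137)
48^8 ≡ 77^2 = 5929 ≡ 38 (mod 137)
48^16 ≡ 38^2 = 1444 ≡ 74 (mod 137)
48^32 ≡ 74^2 = 5476 ≡ 133 (mod 137)
48^47 = 48^32 × 48^8 × 48^4 × 48^2 × 48^1 ≡ 133 × 38 × 77 × 112 × 48 (mod 137).
Accumulate the product:
133 × 38 = 5054 ≡ 122
122 × 77 = 9394 ≡ 78
78 × 112 = 8736 ≡ 105
105 × 48 = 5040 ≡ 108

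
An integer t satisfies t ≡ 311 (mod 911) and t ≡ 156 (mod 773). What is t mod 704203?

433036

911⁻¹ mod 773: 911×745 ≡ 1 (mod 773), so 911⁻¹ ≡ 745.
t = 311 + 911×((156 − 311)×745 mod 773) = 311 + 911×475 = 433036.
Check: 433036 mod 911 = 311, 433036 mod 773 = 156. ✓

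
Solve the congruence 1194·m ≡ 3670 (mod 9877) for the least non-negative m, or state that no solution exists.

5380

gcd(1194, 9877) = 1, so a unique solution mod 9877 exists.
1194⁻¹ ≡ 8479 (mod 9877).
m ≡ 8479·3670 ≡ 5380 (mod 9877).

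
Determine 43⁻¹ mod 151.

151 = 3×43 + 22
43 = 1×22 + 21
22 = 1×21 + 1
21 = 21×1 + 0
gcd(43, 151) = 1, so the inverse exists.
Back-substitute for 1:
1 = 1×22 − 1×21
  = −1×43 + 2×22
  = 2×151 − 7×43
So 43⁻¹ ≡ −7 ≡ 144 (mod 151).

144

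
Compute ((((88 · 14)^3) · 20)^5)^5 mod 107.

88 · 14 = 1232 ≡ 55 (mod 107)
(55)^3 ≡ 97 (mod 107)
97 · 20 = 1940 ≡ 14 (mod 107)
(14)^5 ≡ 42 (mod 107)
(42)^5 ≡ 41 (mod 107)

41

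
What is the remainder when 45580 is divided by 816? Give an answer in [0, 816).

45580 = 55·816 + 700, so 45580 ≡ 700 (mod 816).

700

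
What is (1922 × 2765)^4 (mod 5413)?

2673

1922 × 2765 = 5314330 ≡ 4177 (mod 5413)
(4177)^4 ≡ 2673 (mod 5413)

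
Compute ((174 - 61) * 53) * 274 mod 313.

174 - 61 = 113
113 * 53 = 5989 ≡ 42 (mod 313)
42 * 274 = 11508 ≡ 240 (mod 313)

240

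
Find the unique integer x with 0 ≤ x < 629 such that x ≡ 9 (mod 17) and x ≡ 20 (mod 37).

94

17⁻¹ mod 37: 17*24 ≡ 1 (mod 37), so 17⁻¹ ≡ 24.
x = 9 + 17*((20 − 9)*24 mod 37) = 9 + 17*5 = 94.
Check: 94 mod 17 = 9, 94 mod 37 = 20. ✓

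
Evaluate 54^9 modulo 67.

64

9 in binary is 1001, i.e. 9 = 8 + 1.
54^1 ≡ 54 (mod 67)
54^2 ≡ 54^2 = 2916 ≡ 35 (mod 67)
54^4 ≡ 35^2 = 1225 ≡ 19 (mod 67)
54^8 ≡ 19^2 = 361 ≡ 26 (mod 67)
54^9 = 54^8 · 54^1 ≡ 26 · 54 (mod 67).
26 · 54 = 1404 ≡ 64 (mod 67).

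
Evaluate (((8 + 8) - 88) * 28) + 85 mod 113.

103

8 + 8 = 16
16 - 88 = -72 ≡ 41 (mod 113)
41 * 28 = 1148 ≡ 18 (mod 113)
18 + 85 = 103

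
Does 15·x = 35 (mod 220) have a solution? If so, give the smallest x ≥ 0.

gcd(15, 220) = 5, and 5 | 35, so solutions exist.
Divide through by 5: 3·x = 7 (mod 44).
3⁻¹ ≡ 15 (mod 44).
x ≡ 15·7 ≡ 17 (mod 44).
The smallest non-negative solution is x = 17.

17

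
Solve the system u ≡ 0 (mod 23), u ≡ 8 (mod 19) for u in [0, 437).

46

23⁻¹ mod 19: 23×5 ≡ 1 (mod 19), so 23⁻¹ ≡ 5.
u = 0 + 23×((8 − 0)×5 mod 19) = 0 + 23×2 = 46.
Check: 46 mod 23 = 0, 46 mod 19 = 8. ✓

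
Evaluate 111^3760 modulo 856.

209

3760 in binary is 111010110000, i.e. 3760 = 2048 + 1024 + 512 + 128 + 32 + 16.
111^1 ≡ 111 (mod 856)
111^2 ≡ 111^2 = 12321 ≡ 337 (mod 856)
111^4 ≡ 337^2 = 113569 ≡ 577 (mod 856)
111^8 ≡ 577^2 = 332929 ≡ 801 (mod 856)
111^16 ≡ 801^2 = 641601 ≡ 457 (mod 856)
111^32 ≡ 457^2 = 208849 ≡ 841 (mod 856)
111^64 ≡ 841^2 = 707281 ≡ 225 (mod 856)
111^128 ≡ 225^2 = 50625 ≡ 121 (mod 856)
111^256 ≡ 121^2 = 14641 ≡ 89 (mod 856)
111^512 ≡ 89^2 = 7921 ≡ 217 (mod 856)
111^1024 ≡ 217^2 = 47089 ≡ 9 (mod 856)
111^2048 ≡ 9^2 = 81 (mod 856)
111^3760 = 111^2048 × 111^1024 × 111^512 × 111^128 × 111^32 × 111^16 ≡ 81 × 9 × 217 × 121 × 841 × 457 (mod 856).
Accumulate the product:
81 × 9 = 729
729 × 217 = 158193 ≡ 689
689 × 121 = 83369 ≡ 337
337 × 841 = 283417 ≡ 81
81 × 457 = 37017 ≡ 209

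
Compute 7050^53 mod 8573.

116

7050^1 ≡ 7050 (mod 8573)
7050^2 ≡ 7050^2 = 49702500 ≡ 4819 (mod 8573)
7050^4 ≡ 4819^2 = 23222761 ≡ 7077 (mod 8573)
7050^8 ≡ 7077^2 = 50083929 ≡ 463 (mod 8573)
7050^16 ≡ 463^2 = 214369 ≡ 44 (mod 8573)
7050^32 ≡ 44^2 = 1936 (mod 8573)
7050^53 = 7050^32 * 7050^16 * 7050^4 * 7050^1 ≡ 1936 * 44 * 7077 * 7050 (mod 8573).
Accumulate the product:
1936 * 44 = 85184 ≡ 8027
8027 * 7077 = 56807079 ≡ 2381
2381 * 7050 = 16786050 ≡ 116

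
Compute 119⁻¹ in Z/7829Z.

6579

7829 = 65*119 + 94
119 = 1*94 + 25
94 = 3*25 + 19
25 = 1*19 + 6
19 = 3*6 + 1
6 = 6*1 + 0
gcd(119, 7829) = 1, so the inverse exists.
Bézout: 1 = 19*7829 − 1250*119.
So 119⁻¹ ≡ −1250 ≡ 6579 (mod 7829).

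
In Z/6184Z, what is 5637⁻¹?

3629

Apply the Euclidean algorithm and back-substitute:
6184 = 1·5637 + 547
5637 = 10·547 + 167
547 = 3·167 + 46
167 = 3·46 + 29
46 = 1·29 + 17
29 = 1·17 + 12
17 = 1·12 + 5
12 = 2·5 + 2
5 = 2·2 + 1
2 = 2·1 + 0
gcd(5637, 6184) = 1, so the inverse exists.
Bézout: 1 = 2329·6184 − 2555·5637.
So 5637⁻¹ ≡ −2555 ≡ 3629 (mod 6184).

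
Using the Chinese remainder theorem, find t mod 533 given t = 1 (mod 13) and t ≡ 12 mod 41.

53

13⁻¹ mod 41: 13·19 ≡ 1 (mod 41), so 13⁻¹ ≡ 19.
t = 1 + 13·((12 − 1)·19 mod 41) = 1 + 13·4 = 53.
Check: 53 mod 13 = 1, 53 mod 41 = 12. ✓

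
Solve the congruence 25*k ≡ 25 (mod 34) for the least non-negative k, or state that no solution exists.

gcd(25, 34) = 1, so a unique solution mod 34 exists.
25⁻¹ ≡ 15 (mod 34).
k ≡ 15*25 ≡ 1 (mod 34).

1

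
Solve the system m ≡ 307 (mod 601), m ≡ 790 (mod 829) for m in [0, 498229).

601⁻¹ mod 829: 601×789 ≡ 1 (mod 829), so 601⁻¹ ≡ 789.
m = 307 + 601×((790 − 307)×789 mod 829) = 307 + 601×576 = 346483.
Check: 346483 mod 601 = 307, 346483 mod 829 = 790. ✓

346483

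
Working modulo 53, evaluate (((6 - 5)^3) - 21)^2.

29

6 - 5 = 1
(1)^3 ≡ 1 (mod 53)
1 - 21 = -20 ≡ 33 (mod 53)
(33)^2 ≡ 29 (mod 53)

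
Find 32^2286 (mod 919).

2286 in binary is 100011101110, i.e. 2286 = 2048 + 128 + 64 + 32 + 8 + 4 + 2.
32^1 ≡ 32 (mod 919)
32^2 ≡ 32^2 = 1024 ≡ 105 (mod 919)
32^4 ≡ 105^2 = 11025 ≡ 916 (mod 919)
32^8 ≡ 916^2 = 839056 ≡ 9 (mod 919)
32^16 ≡ 9^2 = 81 (mod 919)
32^32 ≡ 81^2 = 6561 ≡ 128 (mod 919)
32^64 ≡ 128^2 = 16384 ≡ 761 (mod 919)
32^128 ≡ 761^2 = 579121 ≡ 151 (mod 919)
32^256 ≡ 151^2 = 22801 ≡ 745 (mod 919)
32^512 ≡ 745^2 = 555025 ≡ 868 (mod 919)
32^1024 ≡ 868^2 = 753424 ≡ 763 (mod 919)
32^2048 ≡ 763^2 = 582169 ≡ 442 (mod 919)
32^2286 = 32^2048 · 32^128 · 32^64 · 32^32 · 32^8 · 32^4 · 32^2 ≡ 442 · 151 · 761 · 128 · 9 · 916 · 105 (mod 919).
Accumulate the product:
442 · 151 = 66742 ≡ 574
574 · 761 = 436814 ≡ 289
289 · 128 = 36992 ≡ 232
232 · 9 = 2088 ≡ 250
250 · 916 = 229000 ≡ 169
169 · 105 = 17745 ≡ 284

284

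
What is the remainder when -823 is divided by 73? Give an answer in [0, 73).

53

-823 = -12*73 + 53, so -823 ≡ 53 (mod 73).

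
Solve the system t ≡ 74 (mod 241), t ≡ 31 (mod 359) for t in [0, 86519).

241⁻¹ mod 359: 241×216 ≡ 1 (mod 359), so 241⁻¹ ≡ 216.
t = 74 + 241×((31 − 74)×216 mod 359) = 74 + 241×46 = 11160.

11160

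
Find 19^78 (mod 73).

9

Compute successive squares:
19^1 ≡ 19 (mod 73)
19^2 ≡ 19^2 = 361 ≡ 69 (mod 73)
19^4 ≡ 69^2 = 4761 ≡ 16 (mod 73)
19^8 ≡ 16^2 = 256 ≡ 37 (mod 73)
19^16 ≡ 37^2 = 1369 ≡ 55 (mod 73)
19^32 ≡ 55^2 = 3025 ≡ 32 (mod 73)
19^64 ≡ 32^2 = 1024 ≡ 2 (mod 73)
19^78 = 19^64 * 19^8 * 19^4 * 19^2 ≡ 2 * 37 * 16 * 69 (mod 73).
Accumulate the product:
2 * 37 = 74 ≡ 1
1 * 16 = 16
16 * 69 = 1104 ≡ 9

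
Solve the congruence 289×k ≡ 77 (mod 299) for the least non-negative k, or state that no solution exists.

82

gcd(289, 299) = 1, so a unique solution mod 299 exists.
289⁻¹ ≡ 269 (mod 299).
k ≡ 269×77 ≡ 82 (mod 299).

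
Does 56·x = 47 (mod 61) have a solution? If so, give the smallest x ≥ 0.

15

gcd(56, 61) = 1, so a unique solution mod 61 exists.
56⁻¹ ≡ 12 (mod 61).
x ≡ 12·47 ≡ 15 (mod 61).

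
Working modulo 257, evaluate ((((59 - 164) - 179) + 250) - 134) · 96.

63

59 - 164 = -105 ≡ 152 (mod 257)
152 - 179 = -27 ≡ 230 (mod 257)
230 + 250 = 480 ≡ 223 (mod 257)
223 - 134 = 89
89 · 96 = 8544 ≡ 63 (mod 257)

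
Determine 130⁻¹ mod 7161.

Apply the Euclidean algorithm and back-substitute:
7161 = 55*130 + 11
130 = 11*11 + 9
11 = 1*9 + 2
9 = 4*2 + 1
2 = 2*1 + 0
gcd(130, 7161) = 1, so the inverse exists.
Bézout: 1 = −59*7161 + 3250*130.
So 130⁻¹ ≡ 3250 (mod 7161).

3250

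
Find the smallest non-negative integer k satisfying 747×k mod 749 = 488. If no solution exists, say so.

gcd(747, 749) = 1, so a unique solution mod 749 exists.
747⁻¹ ≡ 374 (mod 749).
k ≡ 374×488 ≡ 505 (mod 749).

505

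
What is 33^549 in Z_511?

549 in binary is 1000100101, i.e. 549 = 512 + 32 + 4 + 1.
33^1 ≡ 33 (mod 511)
33^2 ≡ 33^2 = 1089 ≡ 67 (mod 511)
33^4 ≡ 67^2 = 4489 ≡ 401 (mod 511)
33^8 ≡ 401^2 = 160801 ≡ 347 (mod 511)
33^16 ≡ 347^2 = 120409 ≡ 324 (mod 511)
33^32 ≡ 324^2 = 104976 ≡ 221 (mod 511)
33^64 ≡ 221^2 = 48841 ≡ 296 (mod 511)
33^128 ≡ 296^2 = 87616 ≡ 235 (mod 511)
33^256 ≡ 235^2 = 55225 ≡ 37 (mod 511)
33^512 ≡ 37^2 = 1369 ≡ 347 (mod 511)
33^549 = 33^512 × 33^32 × 33^4 × 33^1 ≡ 347 × 221 × 401 × 33 (mod 511).
Accumulate the product:
347 × 221 = 76687 ≡ 37
37 × 401 = 14837 ≡ 18
18 × 33 = 594 ≡ 83

83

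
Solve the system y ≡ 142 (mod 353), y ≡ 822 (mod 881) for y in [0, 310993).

192880

353⁻¹ mod 881: 353×589 ≡ 1 (mod 881), so 353⁻¹ ≡ 589.
y = 142 + 353×((822 − 142)×589 mod 881) = 142 + 353×546 = 192880.
Check: 192880 mod 353 = 142, 192880 mod 881 = 822. ✓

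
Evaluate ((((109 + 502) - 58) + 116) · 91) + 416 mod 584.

559

109 + 502 = 611 ≡ 27 (mod 584)
27 - 58 = -31 ≡ 553 (mod 584)
553 + 116 = 669 ≡ 85 (mod 584)
85 · 91 = 7735 ≡ 143 (mod 584)
143 + 416 = 559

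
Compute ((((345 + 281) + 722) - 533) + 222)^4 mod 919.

345 + 281 = 626
626 + 722 = 1348 ≡ 429 (mod 919)
429 - 533 = -104 ≡ 815 (mod 919)
815 + 222 = 1037 ≡ 118 (mod 919)
(118)^4 ≡ 22 (mod 919)

22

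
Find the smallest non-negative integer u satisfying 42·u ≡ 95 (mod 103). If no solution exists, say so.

93

gcd(42, 103) = 1, so a unique solution mod 103 exists.
42⁻¹ ≡ 27 (mod 103).
u ≡ 27·95 ≡ 93 (mod 103).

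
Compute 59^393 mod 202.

139

Compute successive squares:
393 in binary is 110001001, i.e. 393 = 256 + 128 + 8 + 1.
59^1 ≡ 59 (mod 202)
59^2 ≡ 59^2 = 3481 ≡ 47 (mod 202)
59^4 ≡ 47^2 = 2209 ≡ 189 (mod 202)
59^8 ≡ 189^2 = 35721 ≡ 169 (mod 202)
59^16 ≡ 169^2 = 28561 ≡ 79 (mod 202)
59^32 ≡ 79^2 = 6241 ≡ 181 (mod 202)
59^64 ≡ 181^2 = 32761 ≡ 37 (mod 202)
59^128 ≡ 37^2 = 1369 ≡ 157 (mod 202)
59^256 ≡ 157^2 = 24649 ≡ 5 (mod 202)
59^393 = 59^256 * 59^128 * 59^8 * 59^1 ≡ 5 * 157 * 169 * 59 (mod 202).
Accumulate the product:
5 * 157 = 785 ≡ 179
179 * 169 = 30251 ≡ 153
153 * 59 = 9027 ≡ 139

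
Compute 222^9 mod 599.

Using repeated squaring:
222^1 ≡ 222 (mod 599)
222^2 ≡ 222^2 = 49284 ≡ 166 (mod 599)
222^4 ≡ 166^2 = 27556 ≡ 2 (mod 599)
222^8 ≡ 2^2 = 4 (mod 599)
222^9 = 222^8 · 222^1 ≡ 4 · 222 (mod 599).
4 · 222 = 888 ≡ 289 (mod 599).

289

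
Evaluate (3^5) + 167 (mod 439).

(3)^5 ≡ 243 (mod 439)
243 + 167 = 410

410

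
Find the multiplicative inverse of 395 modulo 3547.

3547 = 8·395 + 387
395 = 1·387 + 8
387 = 48·8 + 3
8 = 2·3 + 2
3 = 1·2 + 1
2 = 2·1 + 0
gcd(395, 3547) = 1, so the inverse exists.
Bézout: 1 = 148·3547 − 1329·395.
So 395⁻¹ ≡ −1329 ≡ 2218 (mod 3547).

2218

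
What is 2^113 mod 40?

32

By square-and-multiply:
113 in binary is 1110001, i.e. 113 = 64 + 32 + 16 + 1.
2^1 ≡ 2 (mod 40)
2^2 ≡ 2^2 = 4 (mod 40)
2^4 ≡ 4^2 = 16 (mod 40)
2^8 ≡ 16^2 = 256 ≡ 16 (mod 40)
2^16 ≡ 16^2 = 256 ≡ 16 (mod 40)
2^32 ≡ 16^2 = 256 ≡ 16 (mod 40)
2^64 ≡ 16^2 = 256 ≡ 16 (mod 40)
2^113 = 2^64 * 2^32 * 2^16 * 2^1 ≡ 16 * 16 * 16 * 2 (mod 40).
Accumulate the product:
16 * 16 = 256 ≡ 16
16 * 16 = 256 ≡ 16
16 * 2 = 32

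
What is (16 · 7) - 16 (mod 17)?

16 · 7 = 112 ≡ 10 (mod 17)
10 - 16 = -6 ≡ 11 (mod 17)

11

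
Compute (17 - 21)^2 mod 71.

17 - 21 = -4 ≡ 67 (mod 71)
(67)^2 ≡ 16 (mod 71)

16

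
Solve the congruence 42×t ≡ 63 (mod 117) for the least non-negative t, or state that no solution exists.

gcd(42, 117) = 3, and 3 | 63, so solutions exist.
Divide through by 3: 14×t mod 39 = 21.
14⁻¹ ≡ 14 (mod 39).
t ≡ 14×21 ≡ 21 (mod 39).
The smallest non-negative solution is t = 21.

21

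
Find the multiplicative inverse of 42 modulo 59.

Run the extended Euclidean algorithm:
59 = 1*42 + 17
42 = 2*17 + 8
17 = 2*8 + 1
8 = 8*1 + 0
gcd(42, 59) = 1, so the inverse exists.
Bézout: 1 = 5*59 − 7*42.
So 42⁻¹ ≡ −7 ≡ 52 (mod 59).

52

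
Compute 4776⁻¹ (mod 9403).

Run the extended Euclidean algorithm:
9403 = 1×4776 + 4627
4776 = 1×4627 + 149
4627 = 31×149 + 8
149 = 18×8 + 5
8 = 1×5 + 3
5 = 1×3 + 2
3 = 1×2 + 1
2 = 2×1 + 0
gcd(4776, 9403) = 1, so the inverse exists.
Bézout: 1 = 1795×9403 − 3534×4776.
So 4776⁻¹ ≡ −3534 ≡ 5869 (mod 9403).

5869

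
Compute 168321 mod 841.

168321 = 200×841 + 121, so 168321 ≡ 121 (mod 841).

121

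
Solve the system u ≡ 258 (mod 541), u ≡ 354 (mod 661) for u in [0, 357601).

541⁻¹ mod 661: 541·336 ≡ 1 (mod 661), so 541⁻¹ ≡ 336.
u = 258 + 541·((354 − 258)·336 mod 661) = 258 + 541·528 = 285906.
Check: 285906 mod 541 = 258, 285906 mod 661 = 354. ✓

285906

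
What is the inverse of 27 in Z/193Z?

Run the extended Euclidean algorithm:
193 = 7×27 + 4
27 = 6×4 + 3
4 = 1×3 + 1
3 = 3×1 + 0
gcd(27, 193) = 1, so the inverse exists.
Back-substitute for 1:
1 = 1×4 − 1×3
  = −1×27 + 7×4
  = 7×193 − 50×27
So 27⁻¹ ≡ −50 ≡ 143 (mod 193).

143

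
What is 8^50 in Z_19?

Using repeated squaring:
8^1 ≡ 8 (mod 19)
8^2 ≡ 8^2 = 64 ≡ 7 (mod 19)
8^4 ≡ 7^2 = 49 ≡ 11 (mod 19)
8^8 ≡ 11^2 = 121 ≡ 7 (mod 19)
8^16 ≡ 7^2 = 49 ≡ 11 (mod 19)
8^32 ≡ 11^2 = 121 ≡ 7 (mod 19)
8^50 = 8^32 × 8^16 × 8^2 ≡ 7 × 11 × 7 (mod 19).
Accumulate the product:
7 × 11 = 77 ≡ 1
1 × 7 = 7

7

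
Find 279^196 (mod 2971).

1553

196 in binary is 11000100, i.e. 196 = 128 + 64 + 4.
279^1 ≡ 279 (mod 2971)
279^2 ≡ 279^2 = 77841 ≡ 595 (mod 2971)
279^4 ≡ 595^2 = 354025 ≡ 476 (mod 2971)
279^8 ≡ 476^2 = 226576 ≡ 780 (mod 2971)
279^16 ≡ 780^2 = 608400 ≡ 2316 (mod 2971)
279^32 ≡ 2316^2 = 5363856 ≡ 1201 (mod 2971)
279^64 ≡ 1201^2 = 1442401 ≡ 1466 (mod 2971)
279^128 ≡ 1466^2 = 2149156 ≡ 1123 (mod 2971)
279^196 = 279^128 × 279^64 × 279^4 ≡ 1123 × 1466 × 476 (mod 2971).
Accumulate the product:
1123 × 1466 = 1646318 ≡ 384
384 × 476 = 182784 ≡ 1553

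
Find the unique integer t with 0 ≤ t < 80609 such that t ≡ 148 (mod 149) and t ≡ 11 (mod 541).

61685

149⁻¹ mod 541: 149×305 ≡ 1 (mod 541), so 149⁻¹ ≡ 305.
t = 148 + 149×((11 − 148)×305 mod 541) = 148 + 149×413 = 61685.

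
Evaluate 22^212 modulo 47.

12

Using repeated squaring:
22^1 ≡ 22 (mod 47)
22^2 ≡ 22^2 = 484 ≡ 14 (mod 47)
22^4 ≡ 14^2 = 196 ≡ 8 (mod 47)
22^8 ≡ 8^2 = 64 ≡ 17 (mod 47)
22^16 ≡ 17^2 = 289 ≡ 7 (mod 47)
22^32 ≡ 7^2 = 49 ≡ 2 (mod 47)
22^64 ≡ 2^2 = 4 (mod 47)
22^128 ≡ 4^2 = 16 (mod 47)
22^212 = 22^128 * 22^64 * 22^16 * 22^4 ≡ 16 * 4 * 7 * 8 (mod 47).
Accumulate the product:
16 * 4 = 64 ≡ 17
17 * 7 = 119 ≡ 25
25 * 8 = 200 ≡ 12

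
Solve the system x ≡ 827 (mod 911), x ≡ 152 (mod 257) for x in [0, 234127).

222200

911⁻¹ mod 257: 911×123 ≡ 1 (mod 257), so 911⁻¹ ≡ 123.
x = 827 + 911×((152 − 827)×123 mod 257) = 827 + 911×243 = 222200.
Check: 222200 mod 911 = 827, 222200 mod 257 = 152. ✓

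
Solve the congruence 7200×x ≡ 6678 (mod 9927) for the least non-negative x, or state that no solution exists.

gcd(7200, 9927) = 9, and 9 | 6678, so solutions exist.
Divide through by 9: 800×x mod 1103 = 742.
800⁻¹ ≡ 597 (mod 1103).
x ≡ 597×742 ≡ 671 (mod 1103).
The smallest non-negative solution is x = 671.

671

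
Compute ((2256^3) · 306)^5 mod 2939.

(2256)^3 ≡ 2064 (mod 2939)
2064 · 306 = 631584 ≡ 2638 (mod 2939)
(2638)^5 ≡ 506 (mod 2939)

506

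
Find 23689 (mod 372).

253

23689 = 63·372 + 253, so 23689 ≡ 253 (mod 372).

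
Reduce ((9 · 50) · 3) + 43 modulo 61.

51

9 · 50 = 450 ≡ 23 (mod 61)
23 · 3 = 69 ≡ 8 (mod 61)
8 + 43 = 51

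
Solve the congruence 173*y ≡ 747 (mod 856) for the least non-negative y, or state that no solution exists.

415

gcd(173, 856) = 1, so a unique solution mod 856 exists.
173⁻¹ ≡ 381 (mod 856).
y ≡ 381*747 ≡ 415 (mod 856).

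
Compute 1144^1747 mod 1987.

886

Using repeated squaring:
1144^1 ≡ 1144 (mod 1987)
1144^2 ≡ 1144^2 = 1308736 ≡ 1290 (mod 1987)
1144^4 ≡ 1290^2 = 1664100 ≡ 981 (mod 1987)
1144^8 ≡ 981^2 = 962361 ≡ 653 (mod 1987)
1144^16 ≡ 653^2 = 426409 ≡ 1191 (mod 1987)
1144^32 ≡ 1191^2 = 1418481 ≡ 1750 (mod 1987)
1144^64 ≡ 1750^2 = 3062500 ≡ 533 (mod 1987)
1144^128 ≡ 533^2 = 284089 ≡ 1935 (mod 1987)
1144^256 ≡ 1935^2 = 3744225 ≡ 717 (mod 1987)
1144^512 ≡ 717^2 = 514089 ≡ 1443 (mod 1987)
1144^1024 ≡ 1443^2 = 2082249 ≡ 1860 (mod 1987)
1144^1747 = 1144^1024 × 1144^512 × 1144^128 × 1144^64 × 1144^16 × 1144^2 × 1144^1 ≡ 1860 × 1443 × 1935 × 533 × 1191 × 1290 × 1144 (mod 1987).
Accumulate the product:
1860 × 1443 = 2683980 ≡ 1530
1530 × 1935 = 2960550 ≡ 1907
1907 × 533 = 1016431 ≡ 1074
1074 × 1191 = 1279134 ≡ 1493
1493 × 1290 = 1925970 ≡ 567
567 × 1144 = 648648 ≡ 886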